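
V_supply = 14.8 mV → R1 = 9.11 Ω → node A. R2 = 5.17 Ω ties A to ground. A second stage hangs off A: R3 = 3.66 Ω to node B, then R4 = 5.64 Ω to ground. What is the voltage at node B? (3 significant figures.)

V_B ≈ 2.40 mV

Node A sees R2 in parallel with the series input of stage 2, R3 + R4 = 9.300 Ω.
R2 ‖ (R3+R4) = 3.323 Ω.
So V_A = 14.8 × 0.2673 = 3.955 mV.
V_B = V_A × 0.6065 = 2.399 mV.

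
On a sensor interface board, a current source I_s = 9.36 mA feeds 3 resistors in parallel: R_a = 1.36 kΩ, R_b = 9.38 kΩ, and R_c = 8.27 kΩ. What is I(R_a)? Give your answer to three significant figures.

Conductances: ΣG = 1/1.36 + 1/9.38 + 1/8.27 = 0.9628 (1/kΩ).
By the current-divider rule, I = I_s · G_k/ΣG = 9.36 × 0.7637 = 7.148 mA.

I ≈ 7.15 mA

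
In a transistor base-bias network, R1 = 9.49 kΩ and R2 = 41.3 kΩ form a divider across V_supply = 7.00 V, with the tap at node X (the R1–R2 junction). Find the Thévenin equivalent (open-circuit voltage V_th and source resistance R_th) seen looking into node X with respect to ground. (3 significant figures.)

V_th is the unloaded tap voltage: V_supply · R2/(R1+R2) = 7.00 × 0.8132 = 5.692 V.
Looking into X with the source shorted: R_th = R1·R2/(R1+R2) = 9.490 × 41.3/50.79 = 7.717 kΩ.

V_th ≈ 5.69 V, R_th ≈ 7.72 kΩ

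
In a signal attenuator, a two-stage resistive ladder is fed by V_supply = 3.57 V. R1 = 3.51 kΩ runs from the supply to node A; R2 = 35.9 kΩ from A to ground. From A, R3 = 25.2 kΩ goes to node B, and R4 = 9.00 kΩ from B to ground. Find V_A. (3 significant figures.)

V_A ≈ 2.97 V

Node A sees R2 in parallel with the series input of stage 2, R3 + R4 = 34.20 kΩ.
R2 ‖ (R3+R4) = 17.51 kΩ.
So V_A = 3.57 × 0.8331 = 2.974 V.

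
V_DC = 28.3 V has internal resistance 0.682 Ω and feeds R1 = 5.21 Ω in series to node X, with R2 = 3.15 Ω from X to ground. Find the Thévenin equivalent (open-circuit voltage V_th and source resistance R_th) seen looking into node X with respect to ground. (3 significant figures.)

R1' = 0.682 + 5.21 = 5.892 Ω (source resistance + R1).
With X open, the divider is unloaded: V_th = 28.3 × 3.15/9.042 = 9.859 V.
With V_DC suppressed (replaced by a short), R_th = R1' ‖ R2 = (5.892 × 3.15)/(5.892 + 3.15) = 2.053 Ω.

V_th ≈ 9.86 V, R_th ≈ 2.05 Ω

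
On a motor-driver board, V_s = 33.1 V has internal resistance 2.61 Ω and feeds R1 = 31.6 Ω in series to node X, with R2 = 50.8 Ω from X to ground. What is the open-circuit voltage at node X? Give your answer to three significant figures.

R1' = 2.61 + 31.6 = 34.21 Ω (source resistance + R1).
Open-circuit (no load on X): V_th = V_s · R2/(R1' + R2) = 33.1 × 50.8/(34.21 + 50.8) = 19.78 V.

V_th ≈ 19.8 V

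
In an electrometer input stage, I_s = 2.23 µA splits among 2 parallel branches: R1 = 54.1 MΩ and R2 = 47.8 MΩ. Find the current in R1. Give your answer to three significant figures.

With just two branches, the current splits inversely with resistance.
I(R1) = 2.23 × 47.8/(54.1 + 47.8) = 2.23 × 0.4691 = 1.046 µA.

I ≈ 1.05 µA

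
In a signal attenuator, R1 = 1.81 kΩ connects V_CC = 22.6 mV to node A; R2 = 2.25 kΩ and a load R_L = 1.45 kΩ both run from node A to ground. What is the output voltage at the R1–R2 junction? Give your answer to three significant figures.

V_out ≈ 7.40 mV

First combine the lower leg with the load: R2 ‖ R_L = 0.8818 kΩ.
Then V_out = V_CC · R2'/(R1 + R2') = 22.6 × 0.8818/2.692 = 7.403 mV.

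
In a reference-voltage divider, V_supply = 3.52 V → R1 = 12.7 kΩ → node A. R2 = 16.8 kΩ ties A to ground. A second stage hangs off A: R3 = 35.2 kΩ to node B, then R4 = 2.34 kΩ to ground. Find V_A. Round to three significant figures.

V_A ≈ 1.68 V

The second stage (R3 + R4 = 37.54 kΩ) loads node A in parallel with R2.
Effective lower resistance at A: R2 ‖ 37.54 = 11.61 kΩ.
V_A = 3.52 × 11.61/(12.7 + 11.61) = 1.681 V.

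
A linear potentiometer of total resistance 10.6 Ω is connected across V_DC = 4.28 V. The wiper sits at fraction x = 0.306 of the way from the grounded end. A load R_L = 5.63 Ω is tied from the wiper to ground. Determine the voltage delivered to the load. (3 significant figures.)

V_out ≈ 0.936 V

Lower segment x·R_p = 3.244 Ω; upper segment (1−x)·R_p = 7.356 Ω.
R_L loads the lower segment: effective lower R = 2.058 Ω.
Then V_out = V_DC · 2.058/(7.356 + 2.058) = 0.9356 V.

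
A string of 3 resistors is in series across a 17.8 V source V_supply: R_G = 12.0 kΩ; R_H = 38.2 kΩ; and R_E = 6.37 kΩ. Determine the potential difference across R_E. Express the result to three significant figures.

V ≈ 2.00 V

ΣR = 12.0 + 38.2 + 6.37 = 56.57 kΩ.
V = V_supply · R/ΣR = 17.8 × 0.1126 = 2.004 V.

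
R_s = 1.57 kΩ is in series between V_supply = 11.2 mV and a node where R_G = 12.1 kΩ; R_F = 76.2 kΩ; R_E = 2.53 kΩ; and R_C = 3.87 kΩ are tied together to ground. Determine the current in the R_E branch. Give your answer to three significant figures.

Combine the parallel branches: R_p = (1/12.1 + 1/76.2 + 1/2.53 + 1/3.87)⁻¹ = 1.334 kΩ.
Node voltage V_A = V_supply · R_p/(R_s + R_p) = 11.2 × 0.4594 = 5.146 mV.
Branch current I = V_A/R_E = 5.146/2.53 = 2.034 µA.
(Equivalently: I_total = 3.856 µA, then current-divider fraction G_k/ΣG = 0.5274.)

I ≈ 2.03 µA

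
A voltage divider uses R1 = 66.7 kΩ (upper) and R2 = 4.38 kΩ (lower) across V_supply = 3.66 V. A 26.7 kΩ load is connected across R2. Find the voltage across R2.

The load sits in parallel with R2, giving an effective lower resistance R2' = R2·R_L/(R2+R_L) = 3.763 kΩ.
Then V_out = V_supply · R2'/(R1 + R2') = 3.66 × 3.763/70.46 = 0.1954 V.
(Unloaded it would be 0.226 V; the load pulls it down.)

V_out ≈ 0.195 V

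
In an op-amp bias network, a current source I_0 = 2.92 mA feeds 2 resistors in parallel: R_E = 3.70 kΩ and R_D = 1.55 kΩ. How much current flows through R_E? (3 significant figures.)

I ≈ 0.862 mA

For two parallel branches, I_k = I_0 · (other R)/(sum of R).
I(R_E) = 2.92 × 1.55/(3.70 + 1.55) = 2.92 × 0.2952 = 0.8621 mA.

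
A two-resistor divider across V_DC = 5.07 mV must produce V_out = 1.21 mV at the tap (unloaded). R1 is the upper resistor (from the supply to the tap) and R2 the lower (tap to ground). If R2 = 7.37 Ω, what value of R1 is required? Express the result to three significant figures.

Required fraction k = V_out/V_DC = 0.2387.
Rearranging, R1 = R2·(1−k)/k = 7.37 × 3.190 = 23.51 Ω.

R1 ≈ 23.5 Ω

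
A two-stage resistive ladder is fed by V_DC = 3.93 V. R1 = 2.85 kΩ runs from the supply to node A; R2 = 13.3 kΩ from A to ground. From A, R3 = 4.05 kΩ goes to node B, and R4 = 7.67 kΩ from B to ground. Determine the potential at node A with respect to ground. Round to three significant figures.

Looking into the second stage from A: R3 + R4 = 11.72 kΩ appears in parallel with R2.
R2 ‖ (R3+R4) = 6.230 kΩ.
So V_A = 3.93 × 0.6861 = 2.696 V.

V_A ≈ 2.70 V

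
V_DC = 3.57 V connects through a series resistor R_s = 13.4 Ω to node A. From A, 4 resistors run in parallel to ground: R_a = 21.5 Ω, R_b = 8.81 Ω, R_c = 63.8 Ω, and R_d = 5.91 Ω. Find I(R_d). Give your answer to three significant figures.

Equivalent of the parallel group: R_p = 2.899 Ω.
Node voltage V_A = V_DC · R_p/(R_s + R_p) = 3.57 × 0.1779 = 0.6350 V.
Branch current I = V_A/R_d = 0.6350/5.91 = 0.1075 A.

I ≈ 0.107 A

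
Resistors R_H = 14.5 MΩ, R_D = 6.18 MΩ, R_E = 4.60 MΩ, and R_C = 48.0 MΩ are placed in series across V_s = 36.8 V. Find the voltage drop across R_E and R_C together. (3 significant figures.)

Total series resistance ΣR = 14.5 + 6.18 + 4.60 + 48.0 = 73.28 MΩ.
R_{R_E..R_C} = 4.60 + 48.0 = 52.60 MΩ.
By the voltage-divider rule, V = 36.8 × 52.60/73.28 = 26.41 V.

V ≈ 26.4 V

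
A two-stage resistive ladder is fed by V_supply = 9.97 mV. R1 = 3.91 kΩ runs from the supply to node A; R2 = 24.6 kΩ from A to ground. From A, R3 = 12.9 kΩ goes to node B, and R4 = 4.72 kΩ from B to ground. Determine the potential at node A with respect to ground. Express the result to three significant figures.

Looking into the second stage from A: R3 + R4 = 17.62 kΩ appears in parallel with R2.
Effective lower resistance at A: R2 ‖ 17.62 = 10.27 kΩ.
V_A = 9.97 × 10.27/(3.91 + 10.27) = 7.220 mV.

V_A ≈ 7.22 mV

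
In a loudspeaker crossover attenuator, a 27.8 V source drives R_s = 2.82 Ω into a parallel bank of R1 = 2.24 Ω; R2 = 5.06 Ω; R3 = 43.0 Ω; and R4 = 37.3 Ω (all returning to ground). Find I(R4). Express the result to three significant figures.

I ≈ 0.252 A

Parallel bank: R_p = 1/(1/2.24 + 1/5.06 + 1/43.0 + 1/37.3) = 1.441 Ω.
Node voltage V_A = V_DC · R_p/(R_s + R_p) = 27.8 × 0.3381 = 9.400 V.
Branch current I = V_A/R4 = 9.400/37.3 = 0.2520 A.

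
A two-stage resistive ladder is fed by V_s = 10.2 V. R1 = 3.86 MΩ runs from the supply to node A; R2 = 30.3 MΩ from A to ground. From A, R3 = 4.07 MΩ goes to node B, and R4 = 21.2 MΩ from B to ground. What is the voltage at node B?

Node A sees R2 in parallel with the series input of stage 2, R3 + R4 = 25.27 MΩ.
R2 ‖ (R3+R4) = 13.78 MΩ.
First divider: V_A = V_s · 13.78/(3.86 + 13.78) = 7.968 V.
V_B = V_A × 0.8389 = 6.685 V.

V_B ≈ 6.68 V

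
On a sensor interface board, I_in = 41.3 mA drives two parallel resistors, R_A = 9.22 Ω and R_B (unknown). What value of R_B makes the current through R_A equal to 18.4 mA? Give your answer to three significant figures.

In a two-way split, I_A/I_in = R_B/(R_A + R_B).
18.4/41.3 = R_B/(R_A + R_B) → R_B = R_A · (0.4455)/(1 − 0.4455) = 9.22 × 0.8035 = 7.408 Ω.

R_B ≈ 7.41 Ω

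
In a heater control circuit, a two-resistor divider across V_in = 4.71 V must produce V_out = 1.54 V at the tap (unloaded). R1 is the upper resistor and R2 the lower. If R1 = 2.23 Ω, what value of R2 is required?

The divider ratio is R2/(R1+R2) = 1.54/4.71 = 0.3270.
R2 = R1 · 0.3270/(1 − 0.3270) = 1.083 Ω.

R2 ≈ 1.08 Ω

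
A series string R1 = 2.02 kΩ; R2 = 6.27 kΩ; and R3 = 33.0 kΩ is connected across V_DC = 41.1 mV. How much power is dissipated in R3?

The common current is I = 41.1/41.29 = 0.9954 µA.
P(R3) = I²·R3 = (0.9954)² × 33.0 = 32.70 nW.

P ≈ 32.7 nW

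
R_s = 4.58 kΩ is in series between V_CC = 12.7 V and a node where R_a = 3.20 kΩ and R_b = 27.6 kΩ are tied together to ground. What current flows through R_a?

Equivalent of the parallel group: R_p = 2.868 kΩ.
V_A by voltage divider: V_A = 12.7 × 2.868/(4.58 + 2.868) = 4.890 V.
I(R_a) = V_A / R_a = 4.890/3.20 = 1.528 mA.

I ≈ 1.53 mA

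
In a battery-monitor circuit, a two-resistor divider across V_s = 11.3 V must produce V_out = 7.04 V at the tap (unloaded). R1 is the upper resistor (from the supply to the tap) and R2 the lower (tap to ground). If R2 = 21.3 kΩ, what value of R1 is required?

R1 ≈ 12.9 kΩ

The divider ratio is R2/(R1+R2) = 7.04/11.3 = 0.6230.
So R1 = R2 · (V_s/V_out − 1) = 21.3 × (11.3/7.04 − 1) = 21.3 × 0.6051 = 12.89 kΩ.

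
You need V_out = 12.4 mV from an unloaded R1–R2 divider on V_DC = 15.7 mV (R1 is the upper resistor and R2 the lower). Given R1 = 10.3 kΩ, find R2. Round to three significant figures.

R2 ≈ 38.7 kΩ

V_out/V_DC = R2/(R1+R2) = 0.7898.
So R2 = R1 · V_out/(V_DC − V_out) = 10.3 × 12.4/(15.7 − 12.4) = 10.3 × 3.758 = 38.70 kΩ.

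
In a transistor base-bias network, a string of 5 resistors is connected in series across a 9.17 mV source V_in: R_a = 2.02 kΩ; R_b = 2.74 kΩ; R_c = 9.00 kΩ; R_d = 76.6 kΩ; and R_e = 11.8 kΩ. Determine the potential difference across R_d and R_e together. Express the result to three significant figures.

Total series resistance ΣR = 2.02 + 2.74 + 9.00 + 76.6 + 11.8 = 102.2 kΩ.
R_{R_d..R_e} = 76.6 + 11.8 = 88.40 kΩ.
By the voltage-divider rule, V = 9.17 × 88.40/102.2 = 7.935 mV.

V ≈ 7.93 mV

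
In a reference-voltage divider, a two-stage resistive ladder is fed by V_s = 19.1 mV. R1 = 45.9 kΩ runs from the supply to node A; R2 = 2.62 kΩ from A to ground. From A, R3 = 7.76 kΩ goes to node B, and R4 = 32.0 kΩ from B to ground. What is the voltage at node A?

Node A sees R2 in parallel with the series input of stage 2, R3 + R4 = 39.76 kΩ.
Effective lower resistance at A: R2 ‖ 39.76 = 2.458 kΩ.
First divider: V_A = V_s · 2.458/(45.9 + 2.458) = 0.9708 mV.

V_A ≈ 0.971 mV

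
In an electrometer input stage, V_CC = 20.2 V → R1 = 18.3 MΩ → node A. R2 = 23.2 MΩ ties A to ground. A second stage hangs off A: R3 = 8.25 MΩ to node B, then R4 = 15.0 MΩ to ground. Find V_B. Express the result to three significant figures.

Node A sees R2 in parallel with the series input of stage 2, R3 + R4 = 23.25 MΩ.
Effective lower resistance at A: R2 ‖ 23.25 = 11.61 MΩ.
First divider: V_A = V_CC · 11.61/(18.3 + 11.61) = 7.842 V.
Then the unloaded second divider: V_B = V_A × R4/(R3+R4) = 7.842 × 0.6452 = 5.059 V.

V_B ≈ 5.06 V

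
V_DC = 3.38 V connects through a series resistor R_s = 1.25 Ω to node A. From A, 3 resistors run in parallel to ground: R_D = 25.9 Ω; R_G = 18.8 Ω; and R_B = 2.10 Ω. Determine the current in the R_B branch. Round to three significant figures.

I ≈ 0.941 A

Combine the parallel branches: R_p = (1/25.9 + 1/18.8 + 1/2.10)⁻¹ = 1.761 Ω.
Node voltage V_A = V_DC · R_p/(R_s + R_p) = 3.38 × 0.5848 = 1.977 V.
I(R_B) = V_A / R_B = 1.977/2.10 = 0.9412 A.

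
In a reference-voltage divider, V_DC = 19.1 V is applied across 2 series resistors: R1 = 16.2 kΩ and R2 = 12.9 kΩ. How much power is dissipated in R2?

P ≈ 5.56 mW

Series current I = V_DC/ΣR = 19.1/29.10 = 0.6564 mA.
P = I²R = 0.4308 × 12.9 = 5.557 mW.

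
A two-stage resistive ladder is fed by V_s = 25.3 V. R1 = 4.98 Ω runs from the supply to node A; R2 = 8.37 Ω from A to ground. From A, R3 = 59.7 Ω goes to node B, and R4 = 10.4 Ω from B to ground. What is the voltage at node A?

V_A ≈ 15.2 V

Looking into the second stage from A: R3 + R4 = 70.10 Ω appears in parallel with R2.
R2 ‖ (R3+R4) = 7.477 Ω.
So V_A = 25.3 × 0.6002 = 15.19 V.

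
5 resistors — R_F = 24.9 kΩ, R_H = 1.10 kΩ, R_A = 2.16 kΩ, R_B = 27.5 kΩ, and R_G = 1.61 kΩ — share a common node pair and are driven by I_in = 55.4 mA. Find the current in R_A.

ΣG = 1/24.9 + 1/1.10 + 1/2.16 + 1/27.5 + 1/1.61 = 2.070.
By the current-divider rule, I = I_in · G_k/ΣG = 55.4 × 0.2237 = 12.39 mA.

I ≈ 12.4 mA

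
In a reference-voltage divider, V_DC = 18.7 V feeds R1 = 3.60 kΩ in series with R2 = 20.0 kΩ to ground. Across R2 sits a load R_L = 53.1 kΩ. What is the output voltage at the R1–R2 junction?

First combine the lower leg with the load: R2 ‖ R_L = 14.53 kΩ.
Now apply the divider: V_out = 18.7 × 0.8014 = 14.99 V.

V_out ≈ 15.0 V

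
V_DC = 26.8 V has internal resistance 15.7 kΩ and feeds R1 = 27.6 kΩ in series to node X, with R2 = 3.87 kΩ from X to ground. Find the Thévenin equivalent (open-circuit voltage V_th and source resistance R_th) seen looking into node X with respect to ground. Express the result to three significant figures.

R1' = 15.7 + 27.6 = 43.30 kΩ (source resistance + R1).
V_th is the unloaded tap voltage: V_DC · R2/(R1'+R2) = 26.8 × 0.08204 = 2.199 V.
Looking into X with the source shorted: R_th = R1'·R2/(R1'+R2) = 43.30 × 3.87/47.17 = 3.552 kΩ.

V_th ≈ 2.20 V, R_th ≈ 3.55 kΩ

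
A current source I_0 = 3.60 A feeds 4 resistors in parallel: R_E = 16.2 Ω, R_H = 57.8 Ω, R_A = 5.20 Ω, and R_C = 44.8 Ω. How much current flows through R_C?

I ≈ 0.274 A

Total conductance ΣG = 1/16.2 + 1/57.8 + 1/5.20 + 1/44.8 = 0.2937 (units of 1/Ω).
Current divider: I(R_C) = I_0 · G_k/ΣG = 3.60 × (0.02232/0.2937) = 3.60 × 0.07601 = 0.2736 A.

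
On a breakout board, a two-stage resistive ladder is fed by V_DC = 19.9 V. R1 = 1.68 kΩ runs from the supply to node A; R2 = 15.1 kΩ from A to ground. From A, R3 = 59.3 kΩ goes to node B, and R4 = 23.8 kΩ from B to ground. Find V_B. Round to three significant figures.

V_B ≈ 5.04 V

Node A sees R2 in parallel with the series input of stage 2, R3 + R4 = 83.10 kΩ.
R2 ‖ (R3+R4) = 12.78 kΩ.
V_A = 19.9 × 12.78/(1.68 + 12.78) = 17.59 V.
V_B = V_A × 0.2864 = 5.037 V.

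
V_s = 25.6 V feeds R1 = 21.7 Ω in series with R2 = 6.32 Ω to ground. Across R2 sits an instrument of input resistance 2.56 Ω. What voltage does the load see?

R2 ‖ R_L = (6.32 × 2.56)/(6.32 + 2.56) = 1.822 Ω.
Then V_out = V_s · R2'/(R1 + R2') = 25.6 × 1.822/23.52 = 1.983 V.
(Unloaded it would be 5.77 V; the load pulls it down.)

V_out ≈ 1.98 V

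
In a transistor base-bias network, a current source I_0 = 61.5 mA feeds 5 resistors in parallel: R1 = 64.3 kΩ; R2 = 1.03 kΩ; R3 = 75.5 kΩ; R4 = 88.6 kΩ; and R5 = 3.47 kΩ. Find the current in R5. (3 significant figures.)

I ≈ 13.6 mA

Total conductance ΣG = 1/64.3 + 1/1.03 + 1/75.5 + 1/88.6 + 1/3.47 = 1.299 (units of 1/kΩ).
Current divider: I(R5) = I_0 · G_k/ΣG = 61.5 × (0.2882/1.299) = 61.5 × 0.2218 = 13.64 mA.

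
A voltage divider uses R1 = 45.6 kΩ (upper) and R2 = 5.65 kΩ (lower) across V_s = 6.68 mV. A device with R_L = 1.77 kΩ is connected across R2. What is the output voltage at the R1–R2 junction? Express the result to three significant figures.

The load sits in parallel with R2, giving an effective lower resistance R2' = R2·R_L/(R2+R_L) = 1.348 kΩ.
Now apply the divider: V_out = 6.68 × 0.02871 = 0.1918 mV.

V_out ≈ 0.192 mV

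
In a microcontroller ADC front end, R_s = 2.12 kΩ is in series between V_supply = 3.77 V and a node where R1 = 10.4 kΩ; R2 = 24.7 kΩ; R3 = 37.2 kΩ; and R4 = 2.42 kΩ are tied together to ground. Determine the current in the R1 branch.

Combine the parallel branches: R_p = (1/10.4 + 1/24.7 + 1/37.2 + 1/2.42)⁻¹ = 1.734 kΩ.
V_A = 3.77 × 1.734/3.854 = 1.696 V.
I(R1) = V_A / R1 = 1.696/10.4 = 0.1631 mA.

I ≈ 0.163 mA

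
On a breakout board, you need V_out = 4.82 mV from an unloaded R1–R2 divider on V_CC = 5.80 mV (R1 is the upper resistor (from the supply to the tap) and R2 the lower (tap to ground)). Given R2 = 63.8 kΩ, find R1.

Required fraction k = V_out/V_CC = 0.8310.
Rearranging, R1 = R2·(1−k)/k = 63.8 × 0.2033 = 12.97 kΩ.

R1 ≈ 13.0 kΩ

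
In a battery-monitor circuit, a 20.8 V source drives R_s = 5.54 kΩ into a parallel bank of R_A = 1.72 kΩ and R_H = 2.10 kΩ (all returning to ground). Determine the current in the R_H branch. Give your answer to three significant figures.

I ≈ 1.44 mA

Parallel bank: R_p = 1/(1/1.72 + 1/2.10) = 0.9455 kΩ.
V_A by voltage divider: V_A = 20.8 × 0.9455/(5.54 + 0.9455) = 3.033 V.
Branch current I = V_A/R_H = 3.033/2.10 = 1.444 mA.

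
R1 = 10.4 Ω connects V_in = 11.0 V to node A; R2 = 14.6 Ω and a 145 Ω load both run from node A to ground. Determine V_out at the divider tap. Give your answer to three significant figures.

First combine the lower leg with the load: R2 ‖ R_L = 13.26 Ω.
Now apply the divider: V_out = 11.0 × 0.5605 = 6.166 V.
(Unloaded it would be 6.42 V; the load pulls it down.)

V_out ≈ 6.17 V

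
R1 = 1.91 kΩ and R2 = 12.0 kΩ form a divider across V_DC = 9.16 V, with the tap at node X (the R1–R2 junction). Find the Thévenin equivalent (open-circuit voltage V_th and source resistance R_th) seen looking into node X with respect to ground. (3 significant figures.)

With X open, the divider is unloaded: V_th = 9.16 × 12.0/13.91 = 7.902 V.
With V_DC suppressed (replaced by a short), R_th = R1 ‖ R2 = (1.910 × 12.0)/(1.910 + 12.0) = 1.648 kΩ.

V_th ≈ 7.90 V, R_th ≈ 1.65 kΩ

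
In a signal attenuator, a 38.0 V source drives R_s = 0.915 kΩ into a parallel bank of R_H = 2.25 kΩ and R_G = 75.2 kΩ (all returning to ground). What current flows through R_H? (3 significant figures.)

Combine the parallel branches: R_p = (1/2.25 + 1/75.2)⁻¹ = 2.185 kΩ.
V_A by voltage divider: V_A = 38.0 × 2.185/(0.915 + 2.185) = 26.78 V.
I(R_H) = V_A / R_H = 26.78/2.25 = 11.90 mA.

I ≈ 11.9 mA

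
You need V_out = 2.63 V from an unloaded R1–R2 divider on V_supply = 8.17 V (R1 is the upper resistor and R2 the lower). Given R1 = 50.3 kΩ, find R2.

R2 ≈ 23.9 kΩ

Required fraction k = V_out/V_supply = 0.3219.
Rearranging, R2 = R1·k/(1−k) = 50.3 × 0.4747 = 23.88 kΩ.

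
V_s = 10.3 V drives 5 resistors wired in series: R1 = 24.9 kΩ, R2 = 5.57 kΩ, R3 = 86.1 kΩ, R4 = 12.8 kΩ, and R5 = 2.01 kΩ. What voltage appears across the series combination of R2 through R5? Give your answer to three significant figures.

ΣR = 24.9 + 5.57 + 86.1 + 12.8 + 2.01 = 131.4 kΩ.
R_{R2..R5} = 5.57 + 86.1 + 12.8 + 2.01 = 106.5 kΩ.
Voltage divider: V = V_s · (106.5 / 131.4) = 10.3 × 0.8105 = 8.348 V.

V ≈ 8.35 V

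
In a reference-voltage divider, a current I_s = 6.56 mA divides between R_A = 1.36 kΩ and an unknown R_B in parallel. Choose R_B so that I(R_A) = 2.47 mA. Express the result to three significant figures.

R_B ≈ 0.821 kΩ

In a two-way split, I_A/I_s = R_B/(R_A + R_B).
With f = 0.3765, R_B = R_A · f/(1−f) = 1.36 × 0.6039 = 0.8213 kΩ.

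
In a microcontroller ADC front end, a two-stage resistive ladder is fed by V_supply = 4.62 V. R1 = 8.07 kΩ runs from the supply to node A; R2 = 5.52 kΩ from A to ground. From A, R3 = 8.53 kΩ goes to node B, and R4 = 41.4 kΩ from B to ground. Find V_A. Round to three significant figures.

Node A sees R2 in parallel with the series input of stage 2, R3 + R4 = 49.93 kΩ.
Effective lower resistance at A: R2 ‖ 49.93 = 4.970 kΩ.
So V_A = 4.62 × 0.3812 = 1.761 V.

V_A ≈ 1.76 V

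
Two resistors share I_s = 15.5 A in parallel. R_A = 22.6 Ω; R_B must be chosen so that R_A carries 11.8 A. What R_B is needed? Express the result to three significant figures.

Two-branch current divider: I_A = I_s · R_B/(R_A + R_B).
11.8/15.5 = R_B/(R_A + R_B) → R_B = R_A · (0.7613)/(1 − 0.7613) = 22.6 × 3.189 = 72.08 Ω.

R_B ≈ 72.1 Ω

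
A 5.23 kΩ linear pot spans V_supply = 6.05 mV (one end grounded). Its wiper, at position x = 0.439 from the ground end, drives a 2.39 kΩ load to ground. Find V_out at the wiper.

The pot divides into 2.934 kΩ above the wiper and 2.296 kΩ below.
Lower segment in parallel with the load: 2.296 ‖ 2.39 = 1.171 kΩ.
Loaded-divider output: V_out = 6.05 × 0.2853 = 1.726 mV.
(Unloaded: V_out = x·V_supply = 2.66 mV.)

V_out ≈ 1.73 mV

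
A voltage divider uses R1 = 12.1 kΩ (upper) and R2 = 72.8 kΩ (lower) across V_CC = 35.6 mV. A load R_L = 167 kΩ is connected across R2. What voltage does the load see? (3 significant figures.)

V_out ≈ 28.7 mV

First combine the lower leg with the load: R2 ‖ R_L = 50.70 kΩ.
Now apply the divider: V_out = 35.6 × 0.8073 = 28.74 mV.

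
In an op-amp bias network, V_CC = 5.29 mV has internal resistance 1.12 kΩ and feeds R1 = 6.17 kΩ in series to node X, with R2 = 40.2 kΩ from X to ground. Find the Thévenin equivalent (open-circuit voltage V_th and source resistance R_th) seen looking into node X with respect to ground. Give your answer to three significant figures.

R1' = 1.12 + 6.17 = 7.290 kΩ (source resistance + R1).
Open-circuit (no load on X): V_th = V_CC · R2/(R1' + R2) = 5.29 × 40.2/(7.290 + 40.2) = 4.478 mV.
With V_CC suppressed (replaced by a short), R_th = R1' ‖ R2 = (7.290 × 40.2)/(7.290 + 40.2) = 6.171 kΩ.

V_th ≈ 4.48 mV, R_th ≈ 6.17 kΩ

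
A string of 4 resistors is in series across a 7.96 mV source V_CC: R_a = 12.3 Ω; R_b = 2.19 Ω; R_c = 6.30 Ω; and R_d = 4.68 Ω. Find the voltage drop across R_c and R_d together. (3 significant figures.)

V ≈ 3.43 mV

Series total: ΣR = 12.3 + 2.19 + 6.30 + 4.68 = 25.47 Ω.
R_{R_c..R_d} = 6.30 + 4.68 = 10.98 Ω.
Voltage divider: V = V_CC · (10.98 / 25.47) = 7.96 × 0.4311 = 3.432 mV.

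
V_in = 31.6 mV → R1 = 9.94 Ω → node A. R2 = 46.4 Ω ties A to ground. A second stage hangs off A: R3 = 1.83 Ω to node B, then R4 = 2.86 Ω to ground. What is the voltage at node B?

Looking into the second stage from A: R3 + R4 = 4.690 Ω appears in parallel with R2.
Effective lower resistance at A: R2 ‖ 4.690 = 4.259 Ω.
First divider: V_A = V_in · 4.259/(9.94 + 4.259) = 9.479 mV.
Stage 2 is unloaded, so V_B = V_A · R4/(R3+R4) = 9.479 × 2.86/4.690 = 5.780 mV.

V_B ≈ 5.78 mV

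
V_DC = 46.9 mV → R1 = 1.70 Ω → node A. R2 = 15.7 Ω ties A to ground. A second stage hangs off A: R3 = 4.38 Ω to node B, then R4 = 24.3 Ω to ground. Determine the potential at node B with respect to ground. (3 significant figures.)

The second stage (R3 + R4 = 28.68 Ω) loads node A in parallel with R2.
Effective lower resistance at A: R2 ‖ 28.68 = 10.15 Ω.
V_A = 46.9 × 10.15/(1.70 + 10.15) = 40.17 mV.
Then the unloaded second divider: V_B = V_A × R4/(R3+R4) = 40.17 × 0.8473 = 34.03 mV.

V_B ≈ 34.0 mV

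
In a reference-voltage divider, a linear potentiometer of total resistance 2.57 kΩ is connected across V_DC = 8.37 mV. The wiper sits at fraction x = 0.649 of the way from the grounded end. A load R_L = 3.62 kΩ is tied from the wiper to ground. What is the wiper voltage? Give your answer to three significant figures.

V_out ≈ 4.68 mV

The pot divides into 0.9021 kΩ above the wiper and 1.668 kΩ below.
Lower segment in parallel with the load: 1.668 ‖ 3.62 = 1.142 kΩ.
V_out = 8.37 × 1.142/(0.9021 + 1.142) = 4.676 mV.
(Unloaded: V_out = x·V_DC = 5.43 mV.)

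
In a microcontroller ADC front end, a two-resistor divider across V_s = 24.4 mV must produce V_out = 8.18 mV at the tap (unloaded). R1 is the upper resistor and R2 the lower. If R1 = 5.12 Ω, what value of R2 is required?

R2 ≈ 2.58 Ω

Required fraction k = V_out/V_s = 0.3352.
R2 = R1 · 0.3352/(1 − 0.3352) = 2.582 Ω.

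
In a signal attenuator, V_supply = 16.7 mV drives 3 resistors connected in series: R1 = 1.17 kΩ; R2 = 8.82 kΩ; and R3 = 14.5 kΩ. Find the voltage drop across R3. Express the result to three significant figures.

V ≈ 9.89 mV

Total series resistance ΣR = 1.17 + 8.82 + 14.5 = 24.49 kΩ.
By the voltage-divider rule, V = 16.7 × 14.50/24.49 = 9.888 mV.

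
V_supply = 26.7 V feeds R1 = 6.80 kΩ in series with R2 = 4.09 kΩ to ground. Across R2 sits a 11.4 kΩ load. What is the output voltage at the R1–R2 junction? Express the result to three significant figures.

First combine the lower leg with the load: R2 ‖ R_L = 3.010 kΩ.
Then V_out = V_supply · R2'/(R1 + R2') = 26.7 × 3.010/9.810 = 8.192 V.
(Unloaded it would be 10.0 V; the load pulls it down.)

V_out ≈ 8.19 V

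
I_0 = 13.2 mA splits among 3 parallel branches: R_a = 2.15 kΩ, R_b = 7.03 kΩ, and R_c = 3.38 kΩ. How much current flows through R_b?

ΣG = 1/2.15 + 1/7.03 + 1/3.38 = 0.9032.
Current divider: I(R_b) = I_0 · G_k/ΣG = 13.2 × (0.1422/0.9032) = 13.2 × 0.1575 = 2.079 mA.

I ≈ 2.08 mA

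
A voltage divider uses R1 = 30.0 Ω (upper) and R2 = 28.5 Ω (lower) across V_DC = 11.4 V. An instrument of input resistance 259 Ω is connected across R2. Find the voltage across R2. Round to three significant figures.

V_out ≈ 5.26 V

The load sits in parallel with R2, giving an effective lower resistance R2' = R2·R_L/(R2+R_L) = 25.67 Ω.
Then V_out = V_DC · R2'/(R1 + R2') = 11.4 × 25.67/55.67 = 5.257 V.
(Unloaded it would be 5.55 V; the load pulls it down.)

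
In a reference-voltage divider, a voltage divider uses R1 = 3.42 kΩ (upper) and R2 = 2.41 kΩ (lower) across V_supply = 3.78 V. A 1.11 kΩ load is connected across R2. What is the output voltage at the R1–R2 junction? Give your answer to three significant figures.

R2 ‖ R_L = (2.41 × 1.11)/(2.41 + 1.11) = 0.7600 kΩ.
Now apply the divider: V_out = 3.78 × 0.1818 = 0.6873 V.

V_out ≈ 0.687 V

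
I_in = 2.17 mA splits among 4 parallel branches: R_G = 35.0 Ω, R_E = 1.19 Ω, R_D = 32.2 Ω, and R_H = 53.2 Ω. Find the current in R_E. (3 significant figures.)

I ≈ 1.98 mA

ΣG = 1/35.0 + 1/1.19 + 1/32.2 + 1/53.2 = 0.9188.
R_E takes the fraction G_k/ΣG = 0.8403/0.9188 = 0.9146, so I = 2.17 × 0.9146 = 1.985 mA.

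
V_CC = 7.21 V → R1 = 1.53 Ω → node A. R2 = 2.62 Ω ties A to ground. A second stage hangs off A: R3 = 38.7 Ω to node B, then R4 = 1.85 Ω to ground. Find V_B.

Looking into the second stage from A: R3 + R4 = 40.55 Ω appears in parallel with R2.
Effective lower resistance at A: R2 ‖ 40.55 = 2.461 Ω.
First divider: V_A = V_CC · 2.461/(1.53 + 2.461) = 4.446 V.
Then the unloaded second divider: V_B = V_A × R4/(R3+R4) = 4.446 × 0.04562 = 0.2028 V.

V_B ≈ 0.203 V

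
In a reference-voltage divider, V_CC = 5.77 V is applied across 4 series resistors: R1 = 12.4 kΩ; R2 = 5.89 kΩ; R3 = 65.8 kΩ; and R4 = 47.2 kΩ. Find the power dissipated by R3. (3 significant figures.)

P ≈ 0.127 mW

The common current is I = 5.77/131.3 = 0.04395 mA.
V(R3) = I·R = 2.892 V; P = V·I = 2.892 × 0.04395 = 0.1271 mW.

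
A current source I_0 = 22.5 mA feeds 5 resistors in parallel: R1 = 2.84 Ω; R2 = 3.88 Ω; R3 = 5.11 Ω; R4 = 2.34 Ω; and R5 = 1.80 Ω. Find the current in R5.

Total conductance ΣG = 1/2.84 + 1/3.88 + 1/5.11 + 1/2.34 + 1/1.80 = 1.788 (units of 1/Ω).
By the current-divider rule, I = I_0 · G_k/ΣG = 22.5 × 0.3106 = 6.989 mA.

I ≈ 6.99 mA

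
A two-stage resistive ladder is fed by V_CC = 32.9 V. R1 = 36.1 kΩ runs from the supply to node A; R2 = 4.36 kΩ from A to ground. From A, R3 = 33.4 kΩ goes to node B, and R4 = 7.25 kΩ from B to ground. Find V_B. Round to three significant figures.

The second stage (R3 + R4 = 40.65 kΩ) loads node A in parallel with R2.
Effective lower resistance at A: R2 ‖ 40.65 = 3.938 kΩ.
So V_A = 32.9 × 0.09835 = 3.236 V.
Then the unloaded second divider: V_B = V_A × R4/(R3+R4) = 3.236 × 0.1784 = 0.5771 V.

V_B ≈ 0.577 V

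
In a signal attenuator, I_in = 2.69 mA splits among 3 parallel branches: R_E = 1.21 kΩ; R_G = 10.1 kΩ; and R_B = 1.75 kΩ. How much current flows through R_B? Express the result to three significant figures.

Total conductance ΣG = 1/1.21 + 1/10.1 + 1/1.75 = 1.497 (units of 1/kΩ).
Current divider: I(R_B) = I_in · G_k/ΣG = 2.69 × (0.5714/1.497) = 2.69 × 0.3817 = 1.027 mA.

I ≈ 1.03 mA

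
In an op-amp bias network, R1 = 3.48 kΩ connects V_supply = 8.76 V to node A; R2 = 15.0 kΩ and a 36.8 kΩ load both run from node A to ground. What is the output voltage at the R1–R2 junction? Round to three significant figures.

First combine the lower leg with the load: R2 ‖ R_L = 10.66 kΩ.
Voltage divider with the loaded lower leg: V_out = 8.76 × 10.66/(3.48 + 10.66) = 8.76 × 0.7538 = 6.604 V.
(Unloaded it would be 7.11 V; the load pulls it down.)

V_out ≈ 6.60 V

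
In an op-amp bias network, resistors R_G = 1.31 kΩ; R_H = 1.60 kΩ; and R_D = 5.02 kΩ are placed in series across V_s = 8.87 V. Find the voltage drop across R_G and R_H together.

Total series resistance ΣR = 1.31 + 1.60 + 5.02 = 7.930 kΩ.
R_{R_G..R_H} = 1.31 + 1.60 = 2.910 kΩ.
By the voltage-divider rule, V = 8.87 × 2.910/7.930 = 3.255 V.

V ≈ 3.25 V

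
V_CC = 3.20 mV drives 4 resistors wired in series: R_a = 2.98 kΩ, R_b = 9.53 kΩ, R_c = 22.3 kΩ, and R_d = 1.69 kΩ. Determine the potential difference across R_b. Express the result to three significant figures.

V ≈ 0.836 mV

Series total: ΣR = 2.98 + 9.53 + 22.3 + 1.69 = 36.50 kΩ.
V = V_CC · R/ΣR = 3.20 × 0.2611 = 0.8355 mV.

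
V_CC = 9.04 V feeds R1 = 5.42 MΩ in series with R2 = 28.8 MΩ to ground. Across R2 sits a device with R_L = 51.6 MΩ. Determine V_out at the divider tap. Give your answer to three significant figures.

First combine the lower leg with the load: R2 ‖ R_L = 18.48 MΩ.
Then V_out = V_CC · R2'/(R1 + R2') = 9.04 × 18.48/23.90 = 6.990 V.

V_out ≈ 6.99 V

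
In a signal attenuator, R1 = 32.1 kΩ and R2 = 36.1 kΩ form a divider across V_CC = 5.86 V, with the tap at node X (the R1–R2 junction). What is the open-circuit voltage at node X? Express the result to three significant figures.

With X open, the divider is unloaded: V_th = 5.86 × 36.1/68.20 = 3.102 V.

V_th ≈ 3.10 V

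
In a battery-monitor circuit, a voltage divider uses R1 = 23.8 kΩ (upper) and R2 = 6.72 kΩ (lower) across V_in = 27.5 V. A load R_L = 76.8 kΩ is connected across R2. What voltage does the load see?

V_out ≈ 5.67 V

First combine the lower leg with the load: R2 ‖ R_L = 6.179 kΩ.
Then V_out = V_in · R2'/(R1 + R2') = 27.5 × 6.179/29.98 = 5.668 V.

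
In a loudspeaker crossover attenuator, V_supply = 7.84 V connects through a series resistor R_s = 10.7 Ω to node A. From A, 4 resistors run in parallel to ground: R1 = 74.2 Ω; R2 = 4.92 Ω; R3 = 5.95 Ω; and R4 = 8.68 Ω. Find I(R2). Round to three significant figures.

Combine the parallel branches: R_p = (1/74.2 + 1/4.92 + 1/5.95 + 1/8.68)⁻¹ = 2.000 Ω.
V_A = 7.84 × 2.000/12.70 = 1.235 V.
I(R2) = V_A / R2 = 1.235/4.92 = 0.2509 A.

I ≈ 0.251 A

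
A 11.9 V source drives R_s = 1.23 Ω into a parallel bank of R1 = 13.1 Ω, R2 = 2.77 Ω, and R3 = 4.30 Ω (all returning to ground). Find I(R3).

Parallel bank: R_p = 1/(1/13.1 + 1/2.77 + 1/4.30) = 1.493 Ω.
V_A by voltage divider: V_A = 11.9 × 1.493/(1.23 + 1.493) = 6.524 V.
I(R3) = V_A / R3 = 6.524/4.30 = 1.517 A.
(Equivalently: I_total = 4.371 A, then current-divider fraction G_k/ΣG = 0.3472.)

I ≈ 1.52 A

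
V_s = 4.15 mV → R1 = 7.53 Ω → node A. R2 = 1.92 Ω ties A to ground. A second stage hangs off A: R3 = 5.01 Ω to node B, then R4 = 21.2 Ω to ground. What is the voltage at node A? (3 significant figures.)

The second stage (R3 + R4 = 26.21 Ω) loads node A in parallel with R2.
Effective lower resistance at A: R2 ‖ 26.21 = 1.789 Ω.
So V_A = 4.15 × 0.1920 = 0.7967 mV.

V_A ≈ 0.797 mV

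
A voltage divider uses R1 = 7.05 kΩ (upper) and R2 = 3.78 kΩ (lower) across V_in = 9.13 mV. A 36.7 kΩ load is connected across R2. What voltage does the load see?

V_out ≈ 2.99 mV

The load sits in parallel with R2, giving an effective lower resistance R2' = R2·R_L/(R2+R_L) = 3.427 kΩ.
Voltage divider with the loaded lower leg: V_out = 9.13 × 3.427/(7.05 + 3.427) = 9.13 × 0.3271 = 2.986 mV.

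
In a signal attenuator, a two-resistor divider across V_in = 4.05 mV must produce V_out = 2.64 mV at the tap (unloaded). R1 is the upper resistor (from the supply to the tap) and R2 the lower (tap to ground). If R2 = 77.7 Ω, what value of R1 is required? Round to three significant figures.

R1 ≈ 41.5 Ω

Required fraction k = V_out/V_in = 0.6519.
Rearranging, R1 = R2·(1−k)/k = 77.7 × 0.5341 = 41.50 Ω.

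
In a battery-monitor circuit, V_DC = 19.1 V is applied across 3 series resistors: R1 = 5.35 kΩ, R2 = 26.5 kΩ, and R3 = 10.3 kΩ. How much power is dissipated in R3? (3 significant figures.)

The common current is I = 19.1/42.15 = 0.4531 mA.
P = I²R = 0.2053 × 10.3 = 2.115 mW.

P ≈ 2.11 mW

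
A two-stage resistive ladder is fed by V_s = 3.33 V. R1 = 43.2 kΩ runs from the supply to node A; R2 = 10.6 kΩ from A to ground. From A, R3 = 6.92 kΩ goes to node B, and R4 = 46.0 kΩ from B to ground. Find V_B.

The second stage (R3 + R4 = 52.92 kΩ) loads node A in parallel with R2.
R2 ‖ (R3+R4) = 8.831 kΩ.
First divider: V_A = V_s · 8.831/(43.2 + 8.831) = 0.5652 V.
V_B = V_A × 0.8692 = 0.4913 V.

V_B ≈ 0.491 V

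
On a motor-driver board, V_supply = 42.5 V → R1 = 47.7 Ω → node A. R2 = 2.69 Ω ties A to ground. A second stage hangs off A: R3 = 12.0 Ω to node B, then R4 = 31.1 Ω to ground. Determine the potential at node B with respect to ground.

The second stage (R3 + R4 = 43.10 Ω) loads node A in parallel with R2.
Effective lower resistance at A: R2 ‖ 43.10 = 2.532 Ω.
V_A = 42.5 × 2.532/(47.7 + 2.532) = 2.142 V.
Then the unloaded second divider: V_B = V_A × R4/(R3+R4) = 2.142 × 0.7216 = 1.546 V.

V_B ≈ 1.55 V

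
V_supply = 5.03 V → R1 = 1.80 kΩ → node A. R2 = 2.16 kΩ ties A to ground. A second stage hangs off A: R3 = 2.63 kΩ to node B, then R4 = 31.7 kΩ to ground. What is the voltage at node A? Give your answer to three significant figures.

V_A ≈ 2.67 V

The second stage (R3 + R4 = 34.33 kΩ) loads node A in parallel with R2.
R2 ‖ (R3+R4) = 2.032 kΩ.
First divider: V_A = V_supply · 2.032/(1.80 + 2.032) = 2.667 V.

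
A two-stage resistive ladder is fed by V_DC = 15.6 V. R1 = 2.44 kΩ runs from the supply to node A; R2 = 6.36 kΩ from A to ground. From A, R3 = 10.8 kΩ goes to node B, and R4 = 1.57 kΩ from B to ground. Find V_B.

V_B ≈ 1.25 V

Looking into the second stage from A: R3 + R4 = 12.37 kΩ appears in parallel with R2.
R2 ‖ (R3+R4) = 4.200 kΩ.
So V_A = 15.6 × 0.6326 = 9.868 V.
Stage 2 is unloaded, so V_B = V_A · R4/(R3+R4) = 9.868 × 1.57/12.37 = 1.252 V.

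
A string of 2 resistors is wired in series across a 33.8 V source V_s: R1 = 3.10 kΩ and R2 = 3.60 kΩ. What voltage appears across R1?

ΣR = 3.10 + 3.60 = 6.700 kΩ.
Voltage divider: V = V_s · (3.100 / 6.700) = 33.8 × 0.4627 = 15.64 V.

V ≈ 15.6 V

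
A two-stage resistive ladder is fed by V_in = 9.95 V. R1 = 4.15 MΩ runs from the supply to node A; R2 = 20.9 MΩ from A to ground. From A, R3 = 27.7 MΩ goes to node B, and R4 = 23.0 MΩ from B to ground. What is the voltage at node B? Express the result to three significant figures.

The second stage (R3 + R4 = 50.70 MΩ) loads node A in parallel with R2.
Effective lower resistance at A: R2 ‖ 50.70 = 14.80 MΩ.
First divider: V_A = V_in · 14.80/(4.15 + 14.80) = 7.771 V.
V_B = V_A × 0.4536 = 3.525 V.

V_B ≈ 3.53 V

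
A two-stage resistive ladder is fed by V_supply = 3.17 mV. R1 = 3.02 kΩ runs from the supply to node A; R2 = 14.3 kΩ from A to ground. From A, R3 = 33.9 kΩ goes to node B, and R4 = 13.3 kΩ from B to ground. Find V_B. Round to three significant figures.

V_B ≈ 0.700 mV

Node A sees R2 in parallel with the series input of stage 2, R3 + R4 = 47.20 kΩ.
R2 ‖ (R3+R4) = 10.97 kΩ.
V_A = 3.17 × 10.97/(3.02 + 10.97) = 2.486 mV.
V_B = V_A × 0.2818 = 0.7005 mV.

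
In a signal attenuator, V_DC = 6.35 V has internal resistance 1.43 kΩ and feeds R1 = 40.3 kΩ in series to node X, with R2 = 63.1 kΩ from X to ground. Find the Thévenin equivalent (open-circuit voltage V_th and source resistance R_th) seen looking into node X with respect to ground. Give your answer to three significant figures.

V_th ≈ 3.82 V, R_th ≈ 25.1 kΩ

R1' = 1.43 + 40.3 = 41.73 kΩ (source resistance + R1).
V_th is the unloaded tap voltage: V_DC · R2/(R1'+R2) = 6.35 × 0.6019 = 3.822 V.
Looking into X with the source shorted: R_th = R1'·R2/(R1'+R2) = 41.73 × 63.1/104.8 = 25.12 kΩ.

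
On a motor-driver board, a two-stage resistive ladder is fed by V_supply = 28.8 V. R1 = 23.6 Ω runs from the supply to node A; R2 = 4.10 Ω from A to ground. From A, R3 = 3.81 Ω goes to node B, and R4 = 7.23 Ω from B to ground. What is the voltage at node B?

The second stage (R3 + R4 = 11.04 Ω) loads node A in parallel with R2.
Effective lower resistance at A: R2 ‖ 11.04 = 2.990 Ω.
First divider: V_A = V_supply · 2.990/(23.6 + 2.990) = 3.238 V.
Then the unloaded second divider: V_B = V_A × R4/(R3+R4) = 3.238 × 0.6549 = 2.121 V.

V_B ≈ 2.12 V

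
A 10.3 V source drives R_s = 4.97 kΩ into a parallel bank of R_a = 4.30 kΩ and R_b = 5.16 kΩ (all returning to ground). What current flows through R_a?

Equivalent of the parallel group: R_p = 2.345 kΩ.
V_A by voltage divider: V_A = 10.3 × 2.345/(4.97 + 2.345) = 3.302 V.
Branch current I = V_A/R_a = 3.302/4.30 = 0.7680 mA.

I ≈ 0.768 mA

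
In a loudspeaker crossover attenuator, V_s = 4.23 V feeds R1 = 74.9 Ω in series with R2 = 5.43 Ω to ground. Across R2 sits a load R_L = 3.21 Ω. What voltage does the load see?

R2 ‖ R_L = (5.43 × 3.21)/(5.43 + 3.21) = 2.017 Ω.
Now apply the divider: V_out = 4.23 × 0.02623 = 0.1109 V.
(Unloaded it would be 0.286 V; the load pulls it down.)

V_out ≈ 0.111 V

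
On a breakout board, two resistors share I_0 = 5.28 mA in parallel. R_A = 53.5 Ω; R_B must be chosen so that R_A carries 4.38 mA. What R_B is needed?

The fraction through R_A equals R_B/(R_A+R_B).
With f = 0.8295, R_B = R_A · f/(1−f) = 53.5 × 4.867 = 260.4 Ω.

R_B ≈ 260 Ω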